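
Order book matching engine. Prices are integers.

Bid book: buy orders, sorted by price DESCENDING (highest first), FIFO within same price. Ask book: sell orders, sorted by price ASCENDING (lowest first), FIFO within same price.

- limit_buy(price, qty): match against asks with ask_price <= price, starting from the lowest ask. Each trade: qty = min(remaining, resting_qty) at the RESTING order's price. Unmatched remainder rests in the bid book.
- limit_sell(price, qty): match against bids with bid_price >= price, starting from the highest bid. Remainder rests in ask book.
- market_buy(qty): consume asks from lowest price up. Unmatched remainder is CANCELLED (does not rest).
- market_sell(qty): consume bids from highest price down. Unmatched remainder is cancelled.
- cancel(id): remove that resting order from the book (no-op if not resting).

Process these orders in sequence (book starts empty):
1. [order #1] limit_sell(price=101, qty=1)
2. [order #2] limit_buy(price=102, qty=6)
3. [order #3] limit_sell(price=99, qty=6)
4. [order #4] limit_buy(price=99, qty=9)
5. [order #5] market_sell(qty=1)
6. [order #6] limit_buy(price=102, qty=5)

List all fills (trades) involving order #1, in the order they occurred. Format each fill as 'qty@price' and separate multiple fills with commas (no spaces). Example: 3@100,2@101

Answer: 1@101

Derivation:
After op 1 [order #1] limit_sell(price=101, qty=1): fills=none; bids=[-] asks=[#1:1@101]
After op 2 [order #2] limit_buy(price=102, qty=6): fills=#2x#1:1@101; bids=[#2:5@102] asks=[-]
After op 3 [order #3] limit_sell(price=99, qty=6): fills=#2x#3:5@102; bids=[-] asks=[#3:1@99]
After op 4 [order #4] limit_buy(price=99, qty=9): fills=#4x#3:1@99; bids=[#4:8@99] asks=[-]
After op 5 [order #5] market_sell(qty=1): fills=#4x#5:1@99; bids=[#4:7@99] asks=[-]
After op 6 [order #6] limit_buy(price=102, qty=5): fills=none; bids=[#6:5@102 #4:7@99] asks=[-]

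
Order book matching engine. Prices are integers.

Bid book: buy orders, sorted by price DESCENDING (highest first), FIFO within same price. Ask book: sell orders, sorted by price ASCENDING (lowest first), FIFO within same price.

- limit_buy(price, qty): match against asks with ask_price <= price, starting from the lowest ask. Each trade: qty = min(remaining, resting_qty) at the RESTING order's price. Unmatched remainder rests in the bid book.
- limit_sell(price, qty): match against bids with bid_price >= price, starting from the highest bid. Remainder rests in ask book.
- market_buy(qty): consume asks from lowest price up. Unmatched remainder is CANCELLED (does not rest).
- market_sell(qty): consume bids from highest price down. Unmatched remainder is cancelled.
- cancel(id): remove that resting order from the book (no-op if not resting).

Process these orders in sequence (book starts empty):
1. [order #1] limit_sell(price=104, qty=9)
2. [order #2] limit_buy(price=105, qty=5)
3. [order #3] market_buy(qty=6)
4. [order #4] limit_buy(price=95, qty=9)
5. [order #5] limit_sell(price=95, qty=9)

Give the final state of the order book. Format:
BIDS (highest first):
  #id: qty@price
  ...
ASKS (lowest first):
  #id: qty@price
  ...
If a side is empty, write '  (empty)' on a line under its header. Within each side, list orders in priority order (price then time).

After op 1 [order #1] limit_sell(price=104, qty=9): fills=none; bids=[-] asks=[#1:9@104]
After op 2 [order #2] limit_buy(price=105, qty=5): fills=#2x#1:5@104; bids=[-] asks=[#1:4@104]
After op 3 [order #3] market_buy(qty=6): fills=#3x#1:4@104; bids=[-] asks=[-]
After op 4 [order #4] limit_buy(price=95, qty=9): fills=none; bids=[#4:9@95] asks=[-]
After op 5 [order #5] limit_sell(price=95, qty=9): fills=#4x#5:9@95; bids=[-] asks=[-]

Answer: BIDS (highest first):
  (empty)
ASKS (lowest first):
  (empty)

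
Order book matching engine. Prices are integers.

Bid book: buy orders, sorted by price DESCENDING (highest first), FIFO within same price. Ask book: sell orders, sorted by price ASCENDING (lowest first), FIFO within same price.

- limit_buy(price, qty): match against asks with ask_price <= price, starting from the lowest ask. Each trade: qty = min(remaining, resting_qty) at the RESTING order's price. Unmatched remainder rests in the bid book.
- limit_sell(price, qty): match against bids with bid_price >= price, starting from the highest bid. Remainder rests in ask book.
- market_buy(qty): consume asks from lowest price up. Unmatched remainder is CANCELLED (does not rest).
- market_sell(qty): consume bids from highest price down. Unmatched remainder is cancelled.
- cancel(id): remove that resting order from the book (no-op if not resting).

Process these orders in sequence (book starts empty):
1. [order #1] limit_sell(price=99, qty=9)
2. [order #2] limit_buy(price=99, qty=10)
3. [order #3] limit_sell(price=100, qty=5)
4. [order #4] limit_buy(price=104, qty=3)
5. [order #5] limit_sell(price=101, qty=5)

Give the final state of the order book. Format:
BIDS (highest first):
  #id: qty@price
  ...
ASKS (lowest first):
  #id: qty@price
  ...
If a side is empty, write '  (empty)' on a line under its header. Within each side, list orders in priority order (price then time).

Answer: BIDS (highest first):
  #2: 1@99
ASKS (lowest first):
  #3: 2@100
  #5: 5@101

Derivation:
After op 1 [order #1] limit_sell(price=99, qty=9): fills=none; bids=[-] asks=[#1:9@99]
After op 2 [order #2] limit_buy(price=99, qty=10): fills=#2x#1:9@99; bids=[#2:1@99] asks=[-]
After op 3 [order #3] limit_sell(price=100, qty=5): fills=none; bids=[#2:1@99] asks=[#3:5@100]
After op 4 [order #4] limit_buy(price=104, qty=3): fills=#4x#3:3@100; bids=[#2:1@99] asks=[#3:2@100]
After op 5 [order #5] limit_sell(price=101, qty=5): fills=none; bids=[#2:1@99] asks=[#3:2@100 #5:5@101]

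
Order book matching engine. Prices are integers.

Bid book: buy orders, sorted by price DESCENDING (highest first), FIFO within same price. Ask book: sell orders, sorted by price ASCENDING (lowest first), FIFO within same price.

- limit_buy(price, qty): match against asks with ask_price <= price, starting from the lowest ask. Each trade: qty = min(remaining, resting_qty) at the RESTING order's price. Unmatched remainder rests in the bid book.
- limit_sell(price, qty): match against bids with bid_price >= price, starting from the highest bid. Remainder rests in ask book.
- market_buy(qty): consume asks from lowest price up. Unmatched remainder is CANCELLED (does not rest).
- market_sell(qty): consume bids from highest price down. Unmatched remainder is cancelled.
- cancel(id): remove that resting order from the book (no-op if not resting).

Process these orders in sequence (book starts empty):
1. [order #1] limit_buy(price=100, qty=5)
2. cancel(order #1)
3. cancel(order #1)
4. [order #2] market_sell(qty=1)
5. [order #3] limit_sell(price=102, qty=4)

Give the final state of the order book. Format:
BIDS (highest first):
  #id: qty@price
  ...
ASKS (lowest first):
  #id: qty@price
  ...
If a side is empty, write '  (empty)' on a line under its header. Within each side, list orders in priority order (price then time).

After op 1 [order #1] limit_buy(price=100, qty=5): fills=none; bids=[#1:5@100] asks=[-]
After op 2 cancel(order #1): fills=none; bids=[-] asks=[-]
After op 3 cancel(order #1): fills=none; bids=[-] asks=[-]
After op 4 [order #2] market_sell(qty=1): fills=none; bids=[-] asks=[-]
After op 5 [order #3] limit_sell(price=102, qty=4): fills=none; bids=[-] asks=[#3:4@102]

Answer: BIDS (highest first):
  (empty)
ASKS (lowest first):
  #3: 4@102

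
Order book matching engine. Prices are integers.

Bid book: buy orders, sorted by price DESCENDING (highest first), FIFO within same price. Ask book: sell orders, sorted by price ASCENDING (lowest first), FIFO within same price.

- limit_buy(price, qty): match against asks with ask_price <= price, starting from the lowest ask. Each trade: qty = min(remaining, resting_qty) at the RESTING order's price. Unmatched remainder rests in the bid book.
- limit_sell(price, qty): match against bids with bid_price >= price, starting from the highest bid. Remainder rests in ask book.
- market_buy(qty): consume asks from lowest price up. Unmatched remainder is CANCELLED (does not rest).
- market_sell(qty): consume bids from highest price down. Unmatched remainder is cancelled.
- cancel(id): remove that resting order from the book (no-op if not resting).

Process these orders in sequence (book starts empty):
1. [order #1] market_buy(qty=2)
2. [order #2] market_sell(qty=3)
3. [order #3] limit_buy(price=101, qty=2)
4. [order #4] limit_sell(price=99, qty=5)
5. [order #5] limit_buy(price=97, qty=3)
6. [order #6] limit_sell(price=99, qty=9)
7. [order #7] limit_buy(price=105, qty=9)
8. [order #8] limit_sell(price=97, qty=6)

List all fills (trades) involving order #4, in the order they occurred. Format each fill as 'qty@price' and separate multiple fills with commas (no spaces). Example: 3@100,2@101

After op 1 [order #1] market_buy(qty=2): fills=none; bids=[-] asks=[-]
After op 2 [order #2] market_sell(qty=3): fills=none; bids=[-] asks=[-]
After op 3 [order #3] limit_buy(price=101, qty=2): fills=none; bids=[#3:2@101] asks=[-]
After op 4 [order #4] limit_sell(price=99, qty=5): fills=#3x#4:2@101; bids=[-] asks=[#4:3@99]
After op 5 [order #5] limit_buy(price=97, qty=3): fills=none; bids=[#5:3@97] asks=[#4:3@99]
After op 6 [order #6] limit_sell(price=99, qty=9): fills=none; bids=[#5:3@97] asks=[#4:3@99 #6:9@99]
After op 7 [order #7] limit_buy(price=105, qty=9): fills=#7x#4:3@99 #7x#6:6@99; bids=[#5:3@97] asks=[#6:3@99]
After op 8 [order #8] limit_sell(price=97, qty=6): fills=#5x#8:3@97; bids=[-] asks=[#8:3@97 #6:3@99]

Answer: 2@101,3@99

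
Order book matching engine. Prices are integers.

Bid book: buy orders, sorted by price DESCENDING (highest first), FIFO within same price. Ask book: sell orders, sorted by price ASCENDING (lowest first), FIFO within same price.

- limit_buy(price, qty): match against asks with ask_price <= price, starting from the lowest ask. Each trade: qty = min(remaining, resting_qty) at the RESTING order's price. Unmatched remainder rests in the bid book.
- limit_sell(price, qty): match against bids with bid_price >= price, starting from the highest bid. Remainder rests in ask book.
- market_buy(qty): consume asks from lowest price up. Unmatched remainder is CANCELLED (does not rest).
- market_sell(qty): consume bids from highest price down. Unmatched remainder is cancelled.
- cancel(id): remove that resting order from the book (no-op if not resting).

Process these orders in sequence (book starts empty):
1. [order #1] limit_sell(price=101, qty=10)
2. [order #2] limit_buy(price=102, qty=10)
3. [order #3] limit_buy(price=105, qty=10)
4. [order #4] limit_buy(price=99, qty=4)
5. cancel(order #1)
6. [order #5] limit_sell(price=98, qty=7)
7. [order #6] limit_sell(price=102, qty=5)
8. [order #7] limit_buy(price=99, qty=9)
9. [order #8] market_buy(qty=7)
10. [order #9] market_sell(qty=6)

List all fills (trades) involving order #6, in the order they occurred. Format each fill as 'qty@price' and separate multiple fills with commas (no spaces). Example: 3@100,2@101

Answer: 3@105,2@102

Derivation:
After op 1 [order #1] limit_sell(price=101, qty=10): fills=none; bids=[-] asks=[#1:10@101]
After op 2 [order #2] limit_buy(price=102, qty=10): fills=#2x#1:10@101; bids=[-] asks=[-]
After op 3 [order #3] limit_buy(price=105, qty=10): fills=none; bids=[#3:10@105] asks=[-]
After op 4 [order #4] limit_buy(price=99, qty=4): fills=none; bids=[#3:10@105 #4:4@99] asks=[-]
After op 5 cancel(order #1): fills=none; bids=[#3:10@105 #4:4@99] asks=[-]
After op 6 [order #5] limit_sell(price=98, qty=7): fills=#3x#5:7@105; bids=[#3:3@105 #4:4@99] asks=[-]
After op 7 [order #6] limit_sell(price=102, qty=5): fills=#3x#6:3@105; bids=[#4:4@99] asks=[#6:2@102]
After op 8 [order #7] limit_buy(price=99, qty=9): fills=none; bids=[#4:4@99 #7:9@99] asks=[#6:2@102]
After op 9 [order #8] market_buy(qty=7): fills=#8x#6:2@102; bids=[#4:4@99 #7:9@99] asks=[-]
After op 10 [order #9] market_sell(qty=6): fills=#4x#9:4@99 #7x#9:2@99; bids=[#7:7@99] asks=[-]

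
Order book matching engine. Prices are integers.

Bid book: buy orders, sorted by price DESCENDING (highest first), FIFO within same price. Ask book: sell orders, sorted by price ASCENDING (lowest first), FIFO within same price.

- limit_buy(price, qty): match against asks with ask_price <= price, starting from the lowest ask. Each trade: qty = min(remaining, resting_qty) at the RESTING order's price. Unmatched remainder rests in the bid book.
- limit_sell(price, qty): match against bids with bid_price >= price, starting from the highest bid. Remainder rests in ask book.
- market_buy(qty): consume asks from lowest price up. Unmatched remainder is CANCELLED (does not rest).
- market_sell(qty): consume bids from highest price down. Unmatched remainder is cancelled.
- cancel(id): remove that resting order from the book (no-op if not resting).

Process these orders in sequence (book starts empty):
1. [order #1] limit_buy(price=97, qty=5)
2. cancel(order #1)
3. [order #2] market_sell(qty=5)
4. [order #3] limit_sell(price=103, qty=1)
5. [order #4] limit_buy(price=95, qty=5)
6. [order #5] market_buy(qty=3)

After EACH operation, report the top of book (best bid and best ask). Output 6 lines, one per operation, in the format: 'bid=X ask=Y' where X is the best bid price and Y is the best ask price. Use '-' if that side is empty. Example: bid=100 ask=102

Answer: bid=97 ask=-
bid=- ask=-
bid=- ask=-
bid=- ask=103
bid=95 ask=103
bid=95 ask=-

Derivation:
After op 1 [order #1] limit_buy(price=97, qty=5): fills=none; bids=[#1:5@97] asks=[-]
After op 2 cancel(order #1): fills=none; bids=[-] asks=[-]
After op 3 [order #2] market_sell(qty=5): fills=none; bids=[-] asks=[-]
After op 4 [order #3] limit_sell(price=103, qty=1): fills=none; bids=[-] asks=[#3:1@103]
After op 5 [order #4] limit_buy(price=95, qty=5): fills=none; bids=[#4:5@95] asks=[#3:1@103]
After op 6 [order #5] market_buy(qty=3): fills=#5x#3:1@103; bids=[#4:5@95] asks=[-]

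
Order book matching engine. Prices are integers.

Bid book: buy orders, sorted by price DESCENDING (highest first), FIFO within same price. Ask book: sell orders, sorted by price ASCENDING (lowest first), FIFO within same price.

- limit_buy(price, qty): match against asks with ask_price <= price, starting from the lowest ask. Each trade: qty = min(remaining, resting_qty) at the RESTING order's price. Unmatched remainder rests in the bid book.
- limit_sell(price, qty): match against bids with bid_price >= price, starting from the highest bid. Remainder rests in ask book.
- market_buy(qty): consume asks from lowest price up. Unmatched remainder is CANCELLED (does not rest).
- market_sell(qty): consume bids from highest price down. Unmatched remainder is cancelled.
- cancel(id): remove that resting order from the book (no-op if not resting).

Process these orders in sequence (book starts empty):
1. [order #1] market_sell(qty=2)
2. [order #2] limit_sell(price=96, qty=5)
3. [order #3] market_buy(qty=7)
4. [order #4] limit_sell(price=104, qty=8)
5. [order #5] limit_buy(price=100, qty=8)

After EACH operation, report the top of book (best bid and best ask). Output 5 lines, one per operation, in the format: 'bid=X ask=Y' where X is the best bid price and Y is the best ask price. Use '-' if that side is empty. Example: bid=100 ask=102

Answer: bid=- ask=-
bid=- ask=96
bid=- ask=-
bid=- ask=104
bid=100 ask=104

Derivation:
After op 1 [order #1] market_sell(qty=2): fills=none; bids=[-] asks=[-]
After op 2 [order #2] limit_sell(price=96, qty=5): fills=none; bids=[-] asks=[#2:5@96]
After op 3 [order #3] market_buy(qty=7): fills=#3x#2:5@96; bids=[-] asks=[-]
After op 4 [order #4] limit_sell(price=104, qty=8): fills=none; bids=[-] asks=[#4:8@104]
After op 5 [order #5] limit_buy(price=100, qty=8): fills=none; bids=[#5:8@100] asks=[#4:8@104]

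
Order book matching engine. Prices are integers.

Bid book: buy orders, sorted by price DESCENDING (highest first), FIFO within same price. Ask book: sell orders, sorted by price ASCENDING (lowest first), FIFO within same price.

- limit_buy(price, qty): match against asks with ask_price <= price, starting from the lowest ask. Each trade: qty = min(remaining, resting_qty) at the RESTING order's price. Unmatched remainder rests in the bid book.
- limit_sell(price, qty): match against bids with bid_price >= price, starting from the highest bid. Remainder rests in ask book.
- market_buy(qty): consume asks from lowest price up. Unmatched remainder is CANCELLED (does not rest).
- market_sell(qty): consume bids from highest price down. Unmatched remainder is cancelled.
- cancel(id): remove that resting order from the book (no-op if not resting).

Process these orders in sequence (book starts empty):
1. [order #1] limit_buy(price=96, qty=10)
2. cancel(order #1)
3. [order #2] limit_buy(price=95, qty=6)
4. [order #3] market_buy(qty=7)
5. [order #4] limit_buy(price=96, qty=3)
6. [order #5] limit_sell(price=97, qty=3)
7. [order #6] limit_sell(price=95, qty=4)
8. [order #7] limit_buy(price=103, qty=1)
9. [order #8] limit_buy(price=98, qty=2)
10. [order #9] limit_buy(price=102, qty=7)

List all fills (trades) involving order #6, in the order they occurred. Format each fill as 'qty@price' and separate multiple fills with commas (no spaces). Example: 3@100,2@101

Answer: 3@96,1@95

Derivation:
After op 1 [order #1] limit_buy(price=96, qty=10): fills=none; bids=[#1:10@96] asks=[-]
After op 2 cancel(order #1): fills=none; bids=[-] asks=[-]
After op 3 [order #2] limit_buy(price=95, qty=6): fills=none; bids=[#2:6@95] asks=[-]
After op 4 [order #3] market_buy(qty=7): fills=none; bids=[#2:6@95] asks=[-]
After op 5 [order #4] limit_buy(price=96, qty=3): fills=none; bids=[#4:3@96 #2:6@95] asks=[-]
After op 6 [order #5] limit_sell(price=97, qty=3): fills=none; bids=[#4:3@96 #2:6@95] asks=[#5:3@97]
After op 7 [order #6] limit_sell(price=95, qty=4): fills=#4x#6:3@96 #2x#6:1@95; bids=[#2:5@95] asks=[#5:3@97]
After op 8 [order #7] limit_buy(price=103, qty=1): fills=#7x#5:1@97; bids=[#2:5@95] asks=[#5:2@97]
After op 9 [order #8] limit_buy(price=98, qty=2): fills=#8x#5:2@97; bids=[#2:5@95] asks=[-]
After op 10 [order #9] limit_buy(price=102, qty=7): fills=none; bids=[#9:7@102 #2:5@95] asks=[-]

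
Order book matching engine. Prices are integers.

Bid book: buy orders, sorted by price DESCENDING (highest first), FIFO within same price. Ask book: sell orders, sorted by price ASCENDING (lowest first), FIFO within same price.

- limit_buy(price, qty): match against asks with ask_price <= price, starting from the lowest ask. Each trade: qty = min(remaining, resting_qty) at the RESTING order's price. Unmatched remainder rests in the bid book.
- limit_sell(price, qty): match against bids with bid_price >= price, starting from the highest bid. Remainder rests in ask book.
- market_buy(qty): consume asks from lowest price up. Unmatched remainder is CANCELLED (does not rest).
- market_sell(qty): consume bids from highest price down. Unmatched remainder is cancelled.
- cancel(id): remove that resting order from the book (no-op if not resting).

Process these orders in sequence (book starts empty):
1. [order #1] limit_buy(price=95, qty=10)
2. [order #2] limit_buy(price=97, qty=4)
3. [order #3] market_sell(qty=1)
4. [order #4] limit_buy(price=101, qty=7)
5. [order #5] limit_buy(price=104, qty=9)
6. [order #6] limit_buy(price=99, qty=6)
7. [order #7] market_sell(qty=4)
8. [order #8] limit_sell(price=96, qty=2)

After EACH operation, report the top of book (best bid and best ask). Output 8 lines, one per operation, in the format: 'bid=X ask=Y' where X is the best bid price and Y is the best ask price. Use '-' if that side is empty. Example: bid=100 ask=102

Answer: bid=95 ask=-
bid=97 ask=-
bid=97 ask=-
bid=101 ask=-
bid=104 ask=-
bid=104 ask=-
bid=104 ask=-
bid=104 ask=-

Derivation:
After op 1 [order #1] limit_buy(price=95, qty=10): fills=none; bids=[#1:10@95] asks=[-]
After op 2 [order #2] limit_buy(price=97, qty=4): fills=none; bids=[#2:4@97 #1:10@95] asks=[-]
After op 3 [order #3] market_sell(qty=1): fills=#2x#3:1@97; bids=[#2:3@97 #1:10@95] asks=[-]
After op 4 [order #4] limit_buy(price=101, qty=7): fills=none; bids=[#4:7@101 #2:3@97 #1:10@95] asks=[-]
After op 5 [order #5] limit_buy(price=104, qty=9): fills=none; bids=[#5:9@104 #4:7@101 #2:3@97 #1:10@95] asks=[-]
After op 6 [order #6] limit_buy(price=99, qty=6): fills=none; bids=[#5:9@104 #4:7@101 #6:6@99 #2:3@97 #1:10@95] asks=[-]
After op 7 [order #7] market_sell(qty=4): fills=#5x#7:4@104; bids=[#5:5@104 #4:7@101 #6:6@99 #2:3@97 #1:10@95] asks=[-]
After op 8 [order #8] limit_sell(price=96, qty=2): fills=#5x#8:2@104; bids=[#5:3@104 #4:7@101 #6:6@99 #2:3@97 #1:10@95] asks=[-]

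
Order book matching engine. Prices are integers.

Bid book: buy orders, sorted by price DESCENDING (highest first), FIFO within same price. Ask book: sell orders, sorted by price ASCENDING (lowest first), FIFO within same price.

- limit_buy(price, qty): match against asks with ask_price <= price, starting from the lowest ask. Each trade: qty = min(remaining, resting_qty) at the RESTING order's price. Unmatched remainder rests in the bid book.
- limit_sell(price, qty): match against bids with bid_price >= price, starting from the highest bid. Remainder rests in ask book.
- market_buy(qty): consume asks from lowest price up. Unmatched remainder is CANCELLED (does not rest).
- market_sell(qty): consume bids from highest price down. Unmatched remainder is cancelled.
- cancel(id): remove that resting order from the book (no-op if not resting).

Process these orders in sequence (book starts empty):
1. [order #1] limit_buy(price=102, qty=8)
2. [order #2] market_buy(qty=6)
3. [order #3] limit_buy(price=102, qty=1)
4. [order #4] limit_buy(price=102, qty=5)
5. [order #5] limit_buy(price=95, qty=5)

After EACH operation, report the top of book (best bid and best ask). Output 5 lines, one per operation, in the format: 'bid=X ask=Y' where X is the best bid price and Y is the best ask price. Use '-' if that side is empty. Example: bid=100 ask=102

Answer: bid=102 ask=-
bid=102 ask=-
bid=102 ask=-
bid=102 ask=-
bid=102 ask=-

Derivation:
After op 1 [order #1] limit_buy(price=102, qty=8): fills=none; bids=[#1:8@102] asks=[-]
After op 2 [order #2] market_buy(qty=6): fills=none; bids=[#1:8@102] asks=[-]
After op 3 [order #3] limit_buy(price=102, qty=1): fills=none; bids=[#1:8@102 #3:1@102] asks=[-]
After op 4 [order #4] limit_buy(price=102, qty=5): fills=none; bids=[#1:8@102 #3:1@102 #4:5@102] asks=[-]
After op 5 [order #5] limit_buy(price=95, qty=5): fills=none; bids=[#1:8@102 #3:1@102 #4:5@102 #5:5@95] asks=[-]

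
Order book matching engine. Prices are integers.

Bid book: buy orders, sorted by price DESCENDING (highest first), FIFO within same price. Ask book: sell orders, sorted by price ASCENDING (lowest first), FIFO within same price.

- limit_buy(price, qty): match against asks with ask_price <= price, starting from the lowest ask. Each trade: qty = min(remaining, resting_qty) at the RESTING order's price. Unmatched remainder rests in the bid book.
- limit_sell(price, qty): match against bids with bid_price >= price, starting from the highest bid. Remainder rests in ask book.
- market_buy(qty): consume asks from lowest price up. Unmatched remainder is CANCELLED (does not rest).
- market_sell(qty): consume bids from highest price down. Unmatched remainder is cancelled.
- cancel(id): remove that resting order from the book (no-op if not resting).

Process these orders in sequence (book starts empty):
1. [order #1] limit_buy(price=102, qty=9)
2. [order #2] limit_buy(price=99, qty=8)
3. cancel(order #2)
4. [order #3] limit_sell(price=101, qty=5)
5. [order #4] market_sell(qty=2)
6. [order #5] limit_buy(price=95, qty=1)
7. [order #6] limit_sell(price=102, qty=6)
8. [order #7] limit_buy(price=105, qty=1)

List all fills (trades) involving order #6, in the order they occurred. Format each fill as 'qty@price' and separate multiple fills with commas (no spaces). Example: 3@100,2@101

Answer: 2@102,1@102

Derivation:
After op 1 [order #1] limit_buy(price=102, qty=9): fills=none; bids=[#1:9@102] asks=[-]
After op 2 [order #2] limit_buy(price=99, qty=8): fills=none; bids=[#1:9@102 #2:8@99] asks=[-]
After op 3 cancel(order #2): fills=none; bids=[#1:9@102] asks=[-]
After op 4 [order #3] limit_sell(price=101, qty=5): fills=#1x#3:5@102; bids=[#1:4@102] asks=[-]
After op 5 [order #4] market_sell(qty=2): fills=#1x#4:2@102; bids=[#1:2@102] asks=[-]
After op 6 [order #5] limit_buy(price=95, qty=1): fills=none; bids=[#1:2@102 #5:1@95] asks=[-]
After op 7 [order #6] limit_sell(price=102, qty=6): fills=#1x#6:2@102; bids=[#5:1@95] asks=[#6:4@102]
After op 8 [order #7] limit_buy(price=105, qty=1): fills=#7x#6:1@102; bids=[#5:1@95] asks=[#6:3@102]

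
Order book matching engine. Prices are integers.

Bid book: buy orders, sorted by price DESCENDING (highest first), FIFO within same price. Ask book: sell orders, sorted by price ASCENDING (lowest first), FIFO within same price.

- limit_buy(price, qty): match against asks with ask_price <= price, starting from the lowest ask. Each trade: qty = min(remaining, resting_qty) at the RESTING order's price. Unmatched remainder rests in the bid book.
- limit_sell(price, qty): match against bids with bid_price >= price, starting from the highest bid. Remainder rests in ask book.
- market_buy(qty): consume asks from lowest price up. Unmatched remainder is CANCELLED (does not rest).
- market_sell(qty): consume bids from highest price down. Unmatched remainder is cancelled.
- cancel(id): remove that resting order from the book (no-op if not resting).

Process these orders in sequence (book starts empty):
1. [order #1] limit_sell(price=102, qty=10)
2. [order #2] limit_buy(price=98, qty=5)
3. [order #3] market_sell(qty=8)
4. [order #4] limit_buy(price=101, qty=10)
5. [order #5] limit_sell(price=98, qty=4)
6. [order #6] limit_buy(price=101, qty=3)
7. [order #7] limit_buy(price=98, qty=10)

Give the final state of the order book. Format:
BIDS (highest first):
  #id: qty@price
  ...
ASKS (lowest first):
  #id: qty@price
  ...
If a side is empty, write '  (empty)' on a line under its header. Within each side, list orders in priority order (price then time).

Answer: BIDS (highest first):
  #4: 6@101
  #6: 3@101
  #7: 10@98
ASKS (lowest first):
  #1: 10@102

Derivation:
After op 1 [order #1] limit_sell(price=102, qty=10): fills=none; bids=[-] asks=[#1:10@102]
After op 2 [order #2] limit_buy(price=98, qty=5): fills=none; bids=[#2:5@98] asks=[#1:10@102]
After op 3 [order #3] market_sell(qty=8): fills=#2x#3:5@98; bids=[-] asks=[#1:10@102]
After op 4 [order #4] limit_buy(price=101, qty=10): fills=none; bids=[#4:10@101] asks=[#1:10@102]
After op 5 [order #5] limit_sell(price=98, qty=4): fills=#4x#5:4@101; bids=[#4:6@101] asks=[#1:10@102]
After op 6 [order #6] limit_buy(price=101, qty=3): fills=none; bids=[#4:6@101 #6:3@101] asks=[#1:10@102]
After op 7 [order #7] limit_buy(price=98, qty=10): fills=none; bids=[#4:6@101 #6:3@101 #7:10@98] asks=[#1:10@102]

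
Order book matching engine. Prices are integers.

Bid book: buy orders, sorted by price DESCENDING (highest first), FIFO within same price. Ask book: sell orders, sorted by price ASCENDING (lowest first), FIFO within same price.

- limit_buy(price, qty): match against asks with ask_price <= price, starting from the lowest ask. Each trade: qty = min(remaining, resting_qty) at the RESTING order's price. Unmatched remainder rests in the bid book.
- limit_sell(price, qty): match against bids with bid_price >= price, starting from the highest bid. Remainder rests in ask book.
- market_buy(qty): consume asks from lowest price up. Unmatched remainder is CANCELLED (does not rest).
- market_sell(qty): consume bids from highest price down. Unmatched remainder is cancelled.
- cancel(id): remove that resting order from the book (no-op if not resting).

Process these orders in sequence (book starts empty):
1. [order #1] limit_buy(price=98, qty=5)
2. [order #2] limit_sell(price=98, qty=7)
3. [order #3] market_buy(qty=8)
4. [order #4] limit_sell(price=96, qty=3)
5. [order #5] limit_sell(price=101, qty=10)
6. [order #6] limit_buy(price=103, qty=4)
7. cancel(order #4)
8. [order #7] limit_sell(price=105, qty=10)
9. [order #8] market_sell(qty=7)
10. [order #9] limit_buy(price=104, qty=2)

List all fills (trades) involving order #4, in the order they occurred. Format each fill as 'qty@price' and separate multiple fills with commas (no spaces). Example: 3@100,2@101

After op 1 [order #1] limit_buy(price=98, qty=5): fills=none; bids=[#1:5@98] asks=[-]
After op 2 [order #2] limit_sell(price=98, qty=7): fills=#1x#2:5@98; bids=[-] asks=[#2:2@98]
After op 3 [order #3] market_buy(qty=8): fills=#3x#2:2@98; bids=[-] asks=[-]
After op 4 [order #4] limit_sell(price=96, qty=3): fills=none; bids=[-] asks=[#4:3@96]
After op 5 [order #5] limit_sell(price=101, qty=10): fills=none; bids=[-] asks=[#4:3@96 #5:10@101]
After op 6 [order #6] limit_buy(price=103, qty=4): fills=#6x#4:3@96 #6x#5:1@101; bids=[-] asks=[#5:9@101]
After op 7 cancel(order #4): fills=none; bids=[-] asks=[#5:9@101]
After op 8 [order #7] limit_sell(price=105, qty=10): fills=none; bids=[-] asks=[#5:9@101 #7:10@105]
After op 9 [order #8] market_sell(qty=7): fills=none; bids=[-] asks=[#5:9@101 #7:10@105]
After op 10 [order #9] limit_buy(price=104, qty=2): fills=#9x#5:2@101; bids=[-] asks=[#5:7@101 #7:10@105]

Answer: 3@96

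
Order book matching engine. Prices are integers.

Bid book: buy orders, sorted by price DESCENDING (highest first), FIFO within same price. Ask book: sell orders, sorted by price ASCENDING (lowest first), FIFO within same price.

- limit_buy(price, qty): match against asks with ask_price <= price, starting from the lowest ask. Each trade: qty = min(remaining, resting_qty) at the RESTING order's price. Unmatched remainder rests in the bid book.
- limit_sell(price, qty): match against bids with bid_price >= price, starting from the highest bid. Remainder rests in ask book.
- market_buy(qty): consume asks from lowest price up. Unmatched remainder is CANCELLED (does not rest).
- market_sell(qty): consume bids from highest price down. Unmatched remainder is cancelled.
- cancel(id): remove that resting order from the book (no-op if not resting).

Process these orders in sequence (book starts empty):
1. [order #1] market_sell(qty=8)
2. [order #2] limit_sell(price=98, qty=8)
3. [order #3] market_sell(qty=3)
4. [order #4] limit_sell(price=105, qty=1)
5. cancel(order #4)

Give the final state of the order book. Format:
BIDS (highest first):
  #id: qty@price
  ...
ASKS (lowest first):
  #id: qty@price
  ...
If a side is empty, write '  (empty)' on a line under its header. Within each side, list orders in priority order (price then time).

After op 1 [order #1] market_sell(qty=8): fills=none; bids=[-] asks=[-]
After op 2 [order #2] limit_sell(price=98, qty=8): fills=none; bids=[-] asks=[#2:8@98]
After op 3 [order #3] market_sell(qty=3): fills=none; bids=[-] asks=[#2:8@98]
After op 4 [order #4] limit_sell(price=105, qty=1): fills=none; bids=[-] asks=[#2:8@98 #4:1@105]
After op 5 cancel(order #4): fills=none; bids=[-] asks=[#2:8@98]

Answer: BIDS (highest first):
  (empty)
ASKS (lowest first):
  #2: 8@98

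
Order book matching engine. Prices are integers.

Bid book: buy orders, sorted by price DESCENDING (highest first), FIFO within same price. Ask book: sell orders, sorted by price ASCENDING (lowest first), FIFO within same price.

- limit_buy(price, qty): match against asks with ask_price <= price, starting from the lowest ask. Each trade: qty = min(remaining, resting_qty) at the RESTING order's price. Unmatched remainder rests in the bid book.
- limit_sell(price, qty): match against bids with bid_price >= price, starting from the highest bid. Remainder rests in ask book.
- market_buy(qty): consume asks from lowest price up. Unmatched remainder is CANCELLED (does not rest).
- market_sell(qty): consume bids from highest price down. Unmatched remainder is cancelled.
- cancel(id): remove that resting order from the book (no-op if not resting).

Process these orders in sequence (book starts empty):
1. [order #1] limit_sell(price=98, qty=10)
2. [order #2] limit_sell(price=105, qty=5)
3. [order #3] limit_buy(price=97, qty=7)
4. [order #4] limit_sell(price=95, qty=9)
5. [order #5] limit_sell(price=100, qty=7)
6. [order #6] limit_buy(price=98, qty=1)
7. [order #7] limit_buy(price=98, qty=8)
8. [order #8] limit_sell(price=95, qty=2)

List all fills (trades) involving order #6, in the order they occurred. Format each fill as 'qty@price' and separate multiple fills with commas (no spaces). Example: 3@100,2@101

Answer: 1@95

Derivation:
After op 1 [order #1] limit_sell(price=98, qty=10): fills=none; bids=[-] asks=[#1:10@98]
After op 2 [order #2] limit_sell(price=105, qty=5): fills=none; bids=[-] asks=[#1:10@98 #2:5@105]
After op 3 [order #3] limit_buy(price=97, qty=7): fills=none; bids=[#3:7@97] asks=[#1:10@98 #2:5@105]
After op 4 [order #4] limit_sell(price=95, qty=9): fills=#3x#4:7@97; bids=[-] asks=[#4:2@95 #1:10@98 #2:5@105]
After op 5 [order #5] limit_sell(price=100, qty=7): fills=none; bids=[-] asks=[#4:2@95 #1:10@98 #5:7@100 #2:5@105]
After op 6 [order #6] limit_buy(price=98, qty=1): fills=#6x#4:1@95; bids=[-] asks=[#4:1@95 #1:10@98 #5:7@100 #2:5@105]
After op 7 [order #7] limit_buy(price=98, qty=8): fills=#7x#4:1@95 #7x#1:7@98; bids=[-] asks=[#1:3@98 #5:7@100 #2:5@105]
After op 8 [order #8] limit_sell(price=95, qty=2): fills=none; bids=[-] asks=[#8:2@95 #1:3@98 #5:7@100 #2:5@105]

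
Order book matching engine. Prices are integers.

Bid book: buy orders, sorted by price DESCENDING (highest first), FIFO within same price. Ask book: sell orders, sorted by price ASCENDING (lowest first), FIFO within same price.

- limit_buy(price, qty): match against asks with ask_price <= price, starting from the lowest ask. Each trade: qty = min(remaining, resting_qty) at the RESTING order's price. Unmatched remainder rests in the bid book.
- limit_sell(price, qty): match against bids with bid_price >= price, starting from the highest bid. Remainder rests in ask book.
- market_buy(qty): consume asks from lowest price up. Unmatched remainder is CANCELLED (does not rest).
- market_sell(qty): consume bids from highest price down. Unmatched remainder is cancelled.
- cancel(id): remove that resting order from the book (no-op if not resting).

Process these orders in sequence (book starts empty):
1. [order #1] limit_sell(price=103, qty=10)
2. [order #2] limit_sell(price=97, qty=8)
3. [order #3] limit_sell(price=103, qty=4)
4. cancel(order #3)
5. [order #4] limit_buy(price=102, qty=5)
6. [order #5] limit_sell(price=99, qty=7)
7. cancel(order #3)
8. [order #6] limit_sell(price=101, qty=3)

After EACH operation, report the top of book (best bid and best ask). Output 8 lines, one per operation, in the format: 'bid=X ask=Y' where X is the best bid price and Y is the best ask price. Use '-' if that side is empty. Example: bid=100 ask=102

After op 1 [order #1] limit_sell(price=103, qty=10): fills=none; bids=[-] asks=[#1:10@103]
After op 2 [order #2] limit_sell(price=97, qty=8): fills=none; bids=[-] asks=[#2:8@97 #1:10@103]
After op 3 [order #3] limit_sell(price=103, qty=4): fills=none; bids=[-] asks=[#2:8@97 #1:10@103 #3:4@103]
After op 4 cancel(order #3): fills=none; bids=[-] asks=[#2:8@97 #1:10@103]
After op 5 [order #4] limit_buy(price=102, qty=5): fills=#4x#2:5@97; bids=[-] asks=[#2:3@97 #1:10@103]
After op 6 [order #5] limit_sell(price=99, qty=7): fills=none; bids=[-] asks=[#2:3@97 #5:7@99 #1:10@103]
After op 7 cancel(order #3): fills=none; bids=[-] asks=[#2:3@97 #5:7@99 #1:10@103]
After op 8 [order #6] limit_sell(price=101, qty=3): fills=none; bids=[-] asks=[#2:3@97 #5:7@99 #6:3@101 #1:10@103]

Answer: bid=- ask=103
bid=- ask=97
bid=- ask=97
bid=- ask=97
bid=- ask=97
bid=- ask=97
bid=- ask=97
bid=- ask=97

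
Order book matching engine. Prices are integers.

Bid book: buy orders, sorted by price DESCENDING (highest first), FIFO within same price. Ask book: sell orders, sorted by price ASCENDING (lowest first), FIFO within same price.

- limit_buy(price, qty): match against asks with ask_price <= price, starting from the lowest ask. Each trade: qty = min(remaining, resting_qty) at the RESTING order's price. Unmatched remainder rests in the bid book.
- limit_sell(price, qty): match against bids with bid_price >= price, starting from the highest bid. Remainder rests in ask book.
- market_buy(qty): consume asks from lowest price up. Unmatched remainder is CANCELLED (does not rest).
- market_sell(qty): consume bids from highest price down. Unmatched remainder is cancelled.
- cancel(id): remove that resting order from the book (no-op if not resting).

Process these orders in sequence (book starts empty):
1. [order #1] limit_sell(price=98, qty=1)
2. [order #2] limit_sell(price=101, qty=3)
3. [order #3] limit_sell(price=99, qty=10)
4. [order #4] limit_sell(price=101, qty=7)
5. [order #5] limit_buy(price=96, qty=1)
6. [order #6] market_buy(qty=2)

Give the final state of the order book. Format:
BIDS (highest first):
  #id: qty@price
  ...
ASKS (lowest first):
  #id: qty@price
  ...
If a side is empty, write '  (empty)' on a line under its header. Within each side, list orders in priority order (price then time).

Answer: BIDS (highest first):
  #5: 1@96
ASKS (lowest first):
  #3: 9@99
  #2: 3@101
  #4: 7@101

Derivation:
After op 1 [order #1] limit_sell(price=98, qty=1): fills=none; bids=[-] asks=[#1:1@98]
After op 2 [order #2] limit_sell(price=101, qty=3): fills=none; bids=[-] asks=[#1:1@98 #2:3@101]
After op 3 [order #3] limit_sell(price=99, qty=10): fills=none; bids=[-] asks=[#1:1@98 #3:10@99 #2:3@101]
After op 4 [order #4] limit_sell(price=101, qty=7): fills=none; bids=[-] asks=[#1:1@98 #3:10@99 #2:3@101 #4:7@101]
After op 5 [order #5] limit_buy(price=96, qty=1): fills=none; bids=[#5:1@96] asks=[#1:1@98 #3:10@99 #2:3@101 #4:7@101]
After op 6 [order #6] market_buy(qty=2): fills=#6x#1:1@98 #6x#3:1@99; bids=[#5:1@96] asks=[#3:9@99 #2:3@101 #4:7@101]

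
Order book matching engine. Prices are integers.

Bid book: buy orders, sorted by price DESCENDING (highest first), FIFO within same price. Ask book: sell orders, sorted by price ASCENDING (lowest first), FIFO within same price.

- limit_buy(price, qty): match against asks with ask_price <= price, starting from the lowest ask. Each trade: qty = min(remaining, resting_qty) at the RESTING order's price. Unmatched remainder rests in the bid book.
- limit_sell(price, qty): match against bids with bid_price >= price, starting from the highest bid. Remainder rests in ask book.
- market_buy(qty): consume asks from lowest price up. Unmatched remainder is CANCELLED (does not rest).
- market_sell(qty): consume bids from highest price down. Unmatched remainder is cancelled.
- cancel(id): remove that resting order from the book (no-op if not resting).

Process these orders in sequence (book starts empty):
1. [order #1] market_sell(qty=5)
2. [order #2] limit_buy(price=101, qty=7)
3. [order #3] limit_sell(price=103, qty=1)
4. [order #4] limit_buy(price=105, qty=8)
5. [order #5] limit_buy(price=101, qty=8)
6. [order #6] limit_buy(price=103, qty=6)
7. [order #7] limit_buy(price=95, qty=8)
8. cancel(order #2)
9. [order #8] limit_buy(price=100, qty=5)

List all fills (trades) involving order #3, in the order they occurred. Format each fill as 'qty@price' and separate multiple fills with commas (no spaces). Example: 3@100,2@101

After op 1 [order #1] market_sell(qty=5): fills=none; bids=[-] asks=[-]
After op 2 [order #2] limit_buy(price=101, qty=7): fills=none; bids=[#2:7@101] asks=[-]
After op 3 [order #3] limit_sell(price=103, qty=1): fills=none; bids=[#2:7@101] asks=[#3:1@103]
After op 4 [order #4] limit_buy(price=105, qty=8): fills=#4x#3:1@103; bids=[#4:7@105 #2:7@101] asks=[-]
After op 5 [order #5] limit_buy(price=101, qty=8): fills=none; bids=[#4:7@105 #2:7@101 #5:8@101] asks=[-]
After op 6 [order #6] limit_buy(price=103, qty=6): fills=none; bids=[#4:7@105 #6:6@103 #2:7@101 #5:8@101] asks=[-]
After op 7 [order #7] limit_buy(price=95, qty=8): fills=none; bids=[#4:7@105 #6:6@103 #2:7@101 #5:8@101 #7:8@95] asks=[-]
After op 8 cancel(order #2): fills=none; bids=[#4:7@105 #6:6@103 #5:8@101 #7:8@95] asks=[-]
After op 9 [order #8] limit_buy(price=100, qty=5): fills=none; bids=[#4:7@105 #6:6@103 #5:8@101 #8:5@100 #7:8@95] asks=[-]

Answer: 1@103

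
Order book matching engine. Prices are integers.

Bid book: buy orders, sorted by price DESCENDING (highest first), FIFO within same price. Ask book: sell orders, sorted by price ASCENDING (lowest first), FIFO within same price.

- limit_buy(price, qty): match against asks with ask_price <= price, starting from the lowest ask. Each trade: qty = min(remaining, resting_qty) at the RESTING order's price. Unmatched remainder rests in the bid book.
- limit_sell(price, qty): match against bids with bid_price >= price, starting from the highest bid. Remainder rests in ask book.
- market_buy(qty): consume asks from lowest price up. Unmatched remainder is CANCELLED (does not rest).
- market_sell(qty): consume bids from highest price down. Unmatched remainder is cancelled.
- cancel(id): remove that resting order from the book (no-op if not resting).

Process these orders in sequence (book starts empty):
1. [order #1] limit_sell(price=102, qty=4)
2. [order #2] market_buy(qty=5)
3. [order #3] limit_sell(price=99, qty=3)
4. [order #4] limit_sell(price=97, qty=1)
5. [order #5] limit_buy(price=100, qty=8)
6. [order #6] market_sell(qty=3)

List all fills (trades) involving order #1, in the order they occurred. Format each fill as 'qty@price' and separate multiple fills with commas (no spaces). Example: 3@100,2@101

After op 1 [order #1] limit_sell(price=102, qty=4): fills=none; bids=[-] asks=[#1:4@102]
After op 2 [order #2] market_buy(qty=5): fills=#2x#1:4@102; bids=[-] asks=[-]
After op 3 [order #3] limit_sell(price=99, qty=3): fills=none; bids=[-] asks=[#3:3@99]
After op 4 [order #4] limit_sell(price=97, qty=1): fills=none; bids=[-] asks=[#4:1@97 #3:3@99]
After op 5 [order #5] limit_buy(price=100, qty=8): fills=#5x#4:1@97 #5x#3:3@99; bids=[#5:4@100] asks=[-]
After op 6 [order #6] market_sell(qty=3): fills=#5x#6:3@100; bids=[#5:1@100] asks=[-]

Answer: 4@102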